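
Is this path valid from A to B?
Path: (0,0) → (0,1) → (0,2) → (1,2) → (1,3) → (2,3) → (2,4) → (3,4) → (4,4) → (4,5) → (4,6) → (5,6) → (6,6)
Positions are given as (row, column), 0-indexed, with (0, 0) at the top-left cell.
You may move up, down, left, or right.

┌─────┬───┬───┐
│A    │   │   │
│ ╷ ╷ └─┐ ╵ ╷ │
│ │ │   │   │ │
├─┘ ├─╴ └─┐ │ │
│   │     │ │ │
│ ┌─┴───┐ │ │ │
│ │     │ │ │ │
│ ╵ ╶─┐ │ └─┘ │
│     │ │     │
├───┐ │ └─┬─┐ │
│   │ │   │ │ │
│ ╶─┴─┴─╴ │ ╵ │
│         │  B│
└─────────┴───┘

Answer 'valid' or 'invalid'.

Checking path validity:
Result: All consecutive moves are passable.

valid

Correct solution:

┌─────┬───┬───┐
│A → ↓│   │   │
│ ╷ ╷ └─┐ ╵ ╷ │
│ │ │↳ ↓│   │ │
├─┘ ├─╴ └─┐ │ │
│   │  ↳ ↓│ │ │
│ ┌─┴───┐ │ │ │
│ │     │↓│ │ │
│ ╵ ╶─┐ │ └─┘ │
│     │ │↳ → ↓│
├───┐ │ └─┬─┐ │
│   │ │   │ │↓│
│ ╶─┴─┴─╴ │ ╵ │
│         │  B│
└─────────┴───┘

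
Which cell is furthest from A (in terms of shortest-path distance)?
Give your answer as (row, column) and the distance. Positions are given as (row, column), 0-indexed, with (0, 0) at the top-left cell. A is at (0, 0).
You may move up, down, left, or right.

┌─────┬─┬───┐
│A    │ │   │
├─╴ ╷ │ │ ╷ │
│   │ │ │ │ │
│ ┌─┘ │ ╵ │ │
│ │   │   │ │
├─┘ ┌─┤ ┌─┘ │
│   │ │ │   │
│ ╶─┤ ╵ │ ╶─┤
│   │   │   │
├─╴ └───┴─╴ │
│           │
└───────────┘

Computing BFS distances from A to all cells:
Furthest cell: (3, 2)
Distance: 29 steps

Path from A to the furthest cell:

┌─────┬─┬───┐
│A → ↓│ │↓ ↰│
├─╴ ╷ │ │ ╷ │
│   │↓│ │↓│↑│
│ ┌─┘ │ ╵ │ │
│ │↓ ↲│↓ ↲│↑│
├─┘ ┌─┤ ┌─┘ │
│↓ ↲│B│↓│↱ ↑│
│ ╶─┤ ╵ │ ╶─┤
│↳ ↓│↑ ↲│↑ ↰│
├─╴ └───┴─╴ │
│  ↳ → → → ↑│
└───────────┘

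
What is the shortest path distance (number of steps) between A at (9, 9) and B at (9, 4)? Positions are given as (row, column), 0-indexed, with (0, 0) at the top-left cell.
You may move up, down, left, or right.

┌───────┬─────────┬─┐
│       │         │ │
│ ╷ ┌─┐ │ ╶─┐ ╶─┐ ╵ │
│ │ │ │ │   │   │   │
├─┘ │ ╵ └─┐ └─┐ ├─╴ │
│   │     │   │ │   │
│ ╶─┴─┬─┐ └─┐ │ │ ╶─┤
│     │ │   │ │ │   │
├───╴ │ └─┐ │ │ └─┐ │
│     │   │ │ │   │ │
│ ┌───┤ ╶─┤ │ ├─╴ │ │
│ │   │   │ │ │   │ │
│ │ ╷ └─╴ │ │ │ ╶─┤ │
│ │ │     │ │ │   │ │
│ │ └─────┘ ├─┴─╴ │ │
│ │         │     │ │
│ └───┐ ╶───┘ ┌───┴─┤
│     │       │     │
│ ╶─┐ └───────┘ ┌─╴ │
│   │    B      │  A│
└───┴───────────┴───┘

Finding path from (9, 9) to (9, 4):
Path: (9,9) → (8,9) → (8,8) → (8,7) → (9,7) → (9,6) → (9,5) → (9,4)
Distance: 7 steps

Solution:

┌───────┬─────────┬─┐
│       │         │ │
│ ╷ ┌─┐ │ ╶─┐ ╶─┐ ╵ │
│ │ │ │ │   │   │   │
├─┘ │ ╵ └─┐ └─┐ ├─╴ │
│   │     │   │ │   │
│ ╶─┴─┬─┐ └─┐ │ │ ╶─┤
│     │ │   │ │ │   │
├───╴ │ └─┐ │ │ └─┐ │
│     │   │ │ │   │ │
│ ┌───┤ ╶─┤ │ ├─╴ │ │
│ │   │   │ │ │   │ │
│ │ ╷ └─╴ │ │ │ ╶─┤ │
│ │ │     │ │ │   │ │
│ │ └─────┘ ├─┴─╴ │ │
│ │         │     │ │
│ └───┐ ╶───┘ ┌───┴─┤
│     │       │↓ ← ↰│
│ ╶─┐ └───────┘ ┌─╴ │
│   │    B ← ← ↲│  A│
└───┴───────────┴───┘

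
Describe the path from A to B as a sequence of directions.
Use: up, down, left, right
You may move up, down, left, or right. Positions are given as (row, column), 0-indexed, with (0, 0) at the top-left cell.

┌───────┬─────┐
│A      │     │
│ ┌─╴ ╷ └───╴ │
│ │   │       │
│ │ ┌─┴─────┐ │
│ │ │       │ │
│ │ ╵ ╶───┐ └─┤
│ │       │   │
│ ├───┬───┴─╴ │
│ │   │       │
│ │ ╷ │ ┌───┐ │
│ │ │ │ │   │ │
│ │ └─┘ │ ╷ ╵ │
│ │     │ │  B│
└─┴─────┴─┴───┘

Finding the path and converting it to directions:
Path through cells: (0,0) → (0,1) → (0,2) → (1,2) → (1,1) → (2,1) → (3,1) → (3,2) → (2,2) → (2,3) → (2,4) → (2,5) → (3,5) → (3,6) → (4,6) → (5,6) → (6,6)
Directions: right, right, down, left, down, down, right, up, right, right, right, down, right, down, down, down

Solution:

┌───────┬─────┐
│A → ↓  │     │
│ ┌─╴ ╷ └───╴ │
│ │↓ ↲│       │
│ │ ┌─┴─────┐ │
│ │↓│↱ → → ↓│ │
│ │ ╵ ╶───┐ └─┤
│ │↳ ↑    │↳ ↓│
│ ├───┬───┴─╴ │
│ │   │      ↓│
│ │ ╷ │ ┌───┐ │
│ │ │ │ │   │↓│
│ │ └─┘ │ ╷ ╵ │
│ │     │ │  B│
└─┴─────┴─┴───┘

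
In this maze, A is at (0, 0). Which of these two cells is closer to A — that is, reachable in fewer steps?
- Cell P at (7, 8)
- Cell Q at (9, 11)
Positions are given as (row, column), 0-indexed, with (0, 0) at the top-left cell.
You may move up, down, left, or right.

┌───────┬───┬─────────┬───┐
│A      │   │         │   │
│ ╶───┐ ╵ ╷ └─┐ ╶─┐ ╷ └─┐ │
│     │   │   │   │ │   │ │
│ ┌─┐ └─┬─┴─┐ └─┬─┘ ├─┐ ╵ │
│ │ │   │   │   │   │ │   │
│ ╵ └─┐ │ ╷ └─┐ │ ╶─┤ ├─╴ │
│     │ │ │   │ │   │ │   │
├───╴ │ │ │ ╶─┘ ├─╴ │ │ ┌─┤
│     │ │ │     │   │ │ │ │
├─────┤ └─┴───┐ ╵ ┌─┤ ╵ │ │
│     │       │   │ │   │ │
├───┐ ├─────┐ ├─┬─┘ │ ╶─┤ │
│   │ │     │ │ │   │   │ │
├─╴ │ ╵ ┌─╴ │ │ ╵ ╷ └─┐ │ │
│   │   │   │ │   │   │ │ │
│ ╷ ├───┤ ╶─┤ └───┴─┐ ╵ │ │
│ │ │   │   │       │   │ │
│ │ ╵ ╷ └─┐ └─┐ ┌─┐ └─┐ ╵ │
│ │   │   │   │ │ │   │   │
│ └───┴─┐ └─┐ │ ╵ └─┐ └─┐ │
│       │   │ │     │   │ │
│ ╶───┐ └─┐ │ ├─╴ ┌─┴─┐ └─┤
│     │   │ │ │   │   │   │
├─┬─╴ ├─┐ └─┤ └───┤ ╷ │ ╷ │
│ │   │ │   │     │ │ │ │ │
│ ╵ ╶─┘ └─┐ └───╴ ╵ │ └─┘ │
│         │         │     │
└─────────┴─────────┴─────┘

Shortest path A → P at (7, 8): 43 steps
Shortest path A → Q at (9, 11): 38 steps

Q is closer (38 steps vs 43 steps).

Path to P:

┌───────┬───┬─────────┬───┐
│A → → ↓│↱ ↓│      ↱ ↓│   │
│ ╶───┐ ╵ ╷ └─┐ ╶─┐ ╷ └─┐ │
│     │↳ ↑│↳ ↓│   │↑│↳ ↓│ │
│ ┌─┐ └─┬─┴─┐ └─┬─┘ ├─┐ ╵ │
│ │ │   │   │↳ ↓│↱ ↑│ │↳ ↓│
│ ╵ └─┐ │ ╷ └─┐ │ ╶─┤ ├─╴ │
│     │ │ │   │↓│↑ ↰│ │↓ ↲│
├───╴ │ │ │ ╶─┘ ├─╴ │ │ ┌─┤
│     │ │ │    ↓│↱ ↑│ │↓│ │
├─────┤ └─┴───┐ ╵ ┌─┤ ╵ │ │
│     │       │↳ ↑│ │↓ ↲│ │
├───┐ ├─────┐ ├─┬─┘ │ ╶─┤ │
│   │ │     │ │ │↓ ↰│↳ ↓│ │
├─╴ │ ╵ ┌─╴ │ │ ╵ ╷ └─┐ │ │
│   │   │   │ │  P│↑ ↰│↓│ │
│ ╷ ├───┤ ╶─┤ └───┴─┐ ╵ │ │
│ │ │   │   │       │↑ ↲│ │
│ │ ╵ ╷ └─┐ └─┐ ┌─┐ └─┐ ╵ │
│ │   │   │   │ │ │   │   │
│ └───┴─┐ └─┐ │ ╵ └─┐ └─┐ │
│       │   │ │     │   │ │
│ ╶───┐ └─┐ │ ├─╴ ┌─┴─┐ └─┤
│     │   │ │ │   │   │   │
├─┬─╴ ├─┐ └─┤ └───┤ ╷ │ ╷ │
│ │   │ │   │     │ │ │ │ │
│ ╵ ╶─┘ └─┐ └───╴ ╵ │ └─┘ │
│         │         │     │
└─────────┴─────────┴─────┘

Path to Q:

┌───────┬───┬─────────┬───┐
│A → → ↓│↱ ↓│      ↱ ↓│   │
│ ╶───┐ ╵ ╷ └─┐ ╶─┐ ╷ └─┐ │
│     │↳ ↑│↳ ↓│   │↑│↳ ↓│ │
│ ┌─┐ └─┬─┴─┐ └─┬─┘ ├─┐ ╵ │
│ │ │   │   │↳ ↓│↱ ↑│ │↳ ↓│
│ ╵ └─┐ │ ╷ └─┐ │ ╶─┤ ├─╴ │
│     │ │ │   │↓│↑ ↰│ │↓ ↲│
├───╴ │ │ │ ╶─┘ ├─╴ │ │ ┌─┤
│     │ │ │    ↓│↱ ↑│ │↓│ │
├─────┤ └─┴───┐ ╵ ┌─┤ ╵ │ │
│     │       │↳ ↑│ │↓ ↲│ │
├───┐ ├─────┐ ├─┬─┘ │ ╶─┤ │
│   │ │     │ │ │   │↳ ↓│ │
├─╴ │ ╵ ┌─╴ │ │ ╵ ╷ └─┐ │ │
│   │   │   │ │   │   │↓│ │
│ ╷ ├───┤ ╶─┤ └───┴─┐ ╵ │ │
│ │ │   │   │       │  ↓│ │
│ │ ╵ ╷ └─┐ └─┐ ┌─┐ └─┐ ╵ │
│ │   │   │   │ │ │   │Q  │
│ └───┴─┐ └─┐ │ ╵ └─┐ └─┐ │
│       │   │ │     │   │ │
│ ╶───┐ └─┐ │ ├─╴ ┌─┴─┐ └─┤
│     │   │ │ │   │   │   │
├─┬─╴ ├─┐ └─┤ └───┤ ╷ │ ╷ │
│ │   │ │   │     │ │ │ │ │
│ ╵ ╶─┘ └─┐ └───╴ ╵ │ └─┘ │
│         │         │     │
└─────────┴─────────┴─────┘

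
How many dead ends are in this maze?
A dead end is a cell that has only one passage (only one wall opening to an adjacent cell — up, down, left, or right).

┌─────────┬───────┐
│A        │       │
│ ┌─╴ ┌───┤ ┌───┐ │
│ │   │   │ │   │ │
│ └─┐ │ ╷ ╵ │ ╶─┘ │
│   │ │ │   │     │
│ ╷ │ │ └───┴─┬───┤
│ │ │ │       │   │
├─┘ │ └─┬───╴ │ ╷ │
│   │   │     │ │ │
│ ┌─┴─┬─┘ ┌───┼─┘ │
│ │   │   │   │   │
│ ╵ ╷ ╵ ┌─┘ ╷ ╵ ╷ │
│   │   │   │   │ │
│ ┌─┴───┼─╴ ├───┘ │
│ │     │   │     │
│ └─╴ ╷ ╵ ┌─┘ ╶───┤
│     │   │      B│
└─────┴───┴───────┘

Checking each cell for number of passages:

Dead ends found at positions:
  (0, 4)
  (1, 1)
  (1, 7)
  (3, 0)
  (4, 3)
  (4, 7)
  (6, 4)
  (7, 1)
  (8, 5)
  (8, 8)
Total dead ends: 10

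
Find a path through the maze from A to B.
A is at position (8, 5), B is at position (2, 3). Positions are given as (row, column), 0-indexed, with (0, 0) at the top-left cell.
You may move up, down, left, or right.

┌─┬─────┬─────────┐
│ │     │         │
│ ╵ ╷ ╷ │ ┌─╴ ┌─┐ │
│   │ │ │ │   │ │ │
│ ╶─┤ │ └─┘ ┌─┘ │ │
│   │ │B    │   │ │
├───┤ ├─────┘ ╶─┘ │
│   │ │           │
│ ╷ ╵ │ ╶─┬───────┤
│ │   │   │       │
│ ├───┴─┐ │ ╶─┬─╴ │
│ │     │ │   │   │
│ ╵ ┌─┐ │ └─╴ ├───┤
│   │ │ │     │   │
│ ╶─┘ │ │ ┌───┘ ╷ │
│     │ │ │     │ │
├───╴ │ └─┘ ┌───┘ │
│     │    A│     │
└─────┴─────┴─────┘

Finding the shortest path from (8, 5) to (2, 3):
Path length: 22 steps
Directions: left → left → up → up → up → left → left → down → left → up → up → up → right → down → right → up → up → up → up → right → down → down

Solution:

┌─┬─────┬─────────┐
│ │  ↱ ↓│         │
│ ╵ ╷ ╷ │ ┌─╴ ┌─┐ │
│   │↑│↓│ │   │ │ │
│ ╶─┤ │ └─┘ ┌─┘ │ │
│   │↑│B    │   │ │
├───┤ ├─────┘ ╶─┘ │
│↱ ↓│↑│           │
│ ╷ ╵ │ ╶─┬───────┤
│↑│↳ ↑│   │       │
│ ├───┴─┐ │ ╶─┬─╴ │
│↑│↓ ← ↰│ │   │   │
│ ╵ ┌─┐ │ └─╴ ├───┤
│↑ ↲│ │↑│     │   │
│ ╶─┘ │ │ ┌───┘ ╷ │
│     │↑│ │     │ │
├───╴ │ └─┘ ┌───┘ │
│     │↑ ← A│     │
└─────┴─────┴─────┘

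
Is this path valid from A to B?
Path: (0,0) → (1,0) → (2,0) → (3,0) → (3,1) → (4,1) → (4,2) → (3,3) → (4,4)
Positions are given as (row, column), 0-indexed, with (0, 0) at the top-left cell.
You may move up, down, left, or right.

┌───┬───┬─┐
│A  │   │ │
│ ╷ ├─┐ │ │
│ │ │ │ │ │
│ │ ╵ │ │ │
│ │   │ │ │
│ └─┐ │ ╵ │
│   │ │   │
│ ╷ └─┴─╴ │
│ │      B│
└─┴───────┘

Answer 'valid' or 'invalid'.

Checking path validity:
Result: Invalid move at step 7: cannot move from (4, 2) to (3, 3).

invalid

Correct solution:

┌───┬───┬─┐
│A  │   │ │
│ ╷ ├─┐ │ │
│↓│ │ │ │ │
│ │ ╵ │ │ │
│↓│   │ │ │
│ └─┐ │ ╵ │
│↳ ↓│ │   │
│ ╷ └─┴─╴ │
│ │↳ → → B│
└─┴───────┘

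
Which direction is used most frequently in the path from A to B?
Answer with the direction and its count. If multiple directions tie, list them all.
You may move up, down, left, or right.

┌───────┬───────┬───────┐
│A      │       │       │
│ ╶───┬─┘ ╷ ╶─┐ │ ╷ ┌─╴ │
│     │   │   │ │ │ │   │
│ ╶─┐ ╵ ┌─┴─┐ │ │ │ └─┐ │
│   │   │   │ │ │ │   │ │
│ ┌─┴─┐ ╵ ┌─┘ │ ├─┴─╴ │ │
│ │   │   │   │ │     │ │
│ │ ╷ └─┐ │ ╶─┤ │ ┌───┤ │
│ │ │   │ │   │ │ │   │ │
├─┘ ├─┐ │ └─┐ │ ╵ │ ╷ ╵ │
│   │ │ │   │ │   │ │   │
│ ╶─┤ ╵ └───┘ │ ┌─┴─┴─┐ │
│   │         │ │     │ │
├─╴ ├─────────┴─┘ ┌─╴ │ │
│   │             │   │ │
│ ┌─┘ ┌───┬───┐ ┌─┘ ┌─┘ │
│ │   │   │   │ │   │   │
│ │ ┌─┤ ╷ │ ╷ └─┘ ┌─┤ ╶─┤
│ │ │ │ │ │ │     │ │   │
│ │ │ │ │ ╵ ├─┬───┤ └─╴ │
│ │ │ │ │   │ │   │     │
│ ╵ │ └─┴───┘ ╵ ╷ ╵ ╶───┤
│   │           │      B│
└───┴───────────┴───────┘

Directions: down, right, right, down, right, up, right, up, right, right, right, down, down, down, down, down, right, up, up, right, right, up, left, up, up, right, right, down, down, down, down, down, down, down, down, left, down, right, down, left, left, down, right, right
Counts: {'down': 18, 'right': 15, 'up': 7, 'left': 4}
Most common: down (18 times)

Solution:

┌───────┬───────┬───────┐
│A      │↱ → → ↓│  ↱ → ↓│
│ ╶───┬─┘ ╷ ╶─┐ │ ╷ ┌─╴ │
│↳ → ↓│↱ ↑│   │↓│ │↑│  ↓│
│ ╶─┐ ╵ ┌─┴─┐ │ │ │ └─┐ │
│   │↳ ↑│   │ │↓│ │↑ ↰│↓│
│ ┌─┴─┐ ╵ ┌─┘ │ ├─┴─╴ │ │
│ │   │   │   │↓│↱ → ↑│↓│
│ │ ╷ └─┐ │ ╶─┤ │ ┌───┤ │
│ │ │   │ │   │↓│↑│   │↓│
├─┘ ├─┐ │ └─┐ │ ╵ │ ╷ ╵ │
│   │ │ │   │ │↳ ↑│ │  ↓│
│ ╶─┤ ╵ └───┘ │ ┌─┴─┴─┐ │
│   │         │ │     │↓│
├─╴ ├─────────┴─┘ ┌─╴ │ │
│   │             │   │↓│
│ ┌─┘ ┌───┬───┐ ┌─┘ ┌─┘ │
│ │   │   │   │ │   │↓ ↲│
│ │ ┌─┤ ╷ │ ╷ └─┘ ┌─┤ ╶─┤
│ │ │ │ │ │ │     │ │↳ ↓│
│ │ │ │ │ ╵ ├─┬───┤ └─╴ │
│ │ │ │ │   │ │   │↓ ← ↲│
│ ╵ │ └─┴───┘ ╵ ╷ ╵ ╶───┤
│   │           │  ↳ → B│
└───┴───────────┴───────┘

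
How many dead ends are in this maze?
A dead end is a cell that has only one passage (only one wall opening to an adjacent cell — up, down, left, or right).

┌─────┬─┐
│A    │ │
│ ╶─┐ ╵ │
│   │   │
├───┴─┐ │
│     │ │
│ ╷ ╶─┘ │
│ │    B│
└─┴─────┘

Checking each cell for number of passages:

Dead ends found at positions:
  (0, 3)
  (1, 1)
  (2, 2)
  (3, 0)
Total dead ends: 4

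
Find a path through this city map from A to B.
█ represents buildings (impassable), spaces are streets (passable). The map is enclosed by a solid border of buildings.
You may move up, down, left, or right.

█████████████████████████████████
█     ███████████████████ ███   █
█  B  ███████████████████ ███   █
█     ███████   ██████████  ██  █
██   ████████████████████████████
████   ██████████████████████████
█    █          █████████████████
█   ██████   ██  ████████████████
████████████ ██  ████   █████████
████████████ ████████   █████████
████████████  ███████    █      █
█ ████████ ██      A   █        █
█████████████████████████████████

Finding the shortest path from A to B:
Movement: cardinal only
Path length: 25 steps
Directions: left → left → left → left → left → left → up → left → up → up → up → up → left → left → left → left → left → left → up → left → left → up → up → up → left

Solution:

█████████████████████████████████
█     ███████████████████ ███   █
█  B↰ ███████████████████ ███   █
█   ↑ ███████   ██████████  ██  █
██  ↑████████████████████████████
████↑←↰██████████████████████████
█    █↑←←←←←↰   █████████████████
█   ██████  ↑██  ████████████████
████████████↑██  ████   █████████
████████████↑████████   █████████
████████████↑↰███████    █      █
█ ████████ ██↑←←←←←A   █        █
█████████████████████████████████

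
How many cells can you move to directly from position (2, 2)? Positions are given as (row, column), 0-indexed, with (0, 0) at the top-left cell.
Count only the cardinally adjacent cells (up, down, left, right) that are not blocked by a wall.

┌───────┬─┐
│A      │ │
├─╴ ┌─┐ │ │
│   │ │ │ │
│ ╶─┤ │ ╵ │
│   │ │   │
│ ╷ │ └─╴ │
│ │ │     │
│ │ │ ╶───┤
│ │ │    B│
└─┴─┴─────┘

Checking passable neighbors of (2, 2):
Neighbors: (1, 2), (3, 2)
Count: 2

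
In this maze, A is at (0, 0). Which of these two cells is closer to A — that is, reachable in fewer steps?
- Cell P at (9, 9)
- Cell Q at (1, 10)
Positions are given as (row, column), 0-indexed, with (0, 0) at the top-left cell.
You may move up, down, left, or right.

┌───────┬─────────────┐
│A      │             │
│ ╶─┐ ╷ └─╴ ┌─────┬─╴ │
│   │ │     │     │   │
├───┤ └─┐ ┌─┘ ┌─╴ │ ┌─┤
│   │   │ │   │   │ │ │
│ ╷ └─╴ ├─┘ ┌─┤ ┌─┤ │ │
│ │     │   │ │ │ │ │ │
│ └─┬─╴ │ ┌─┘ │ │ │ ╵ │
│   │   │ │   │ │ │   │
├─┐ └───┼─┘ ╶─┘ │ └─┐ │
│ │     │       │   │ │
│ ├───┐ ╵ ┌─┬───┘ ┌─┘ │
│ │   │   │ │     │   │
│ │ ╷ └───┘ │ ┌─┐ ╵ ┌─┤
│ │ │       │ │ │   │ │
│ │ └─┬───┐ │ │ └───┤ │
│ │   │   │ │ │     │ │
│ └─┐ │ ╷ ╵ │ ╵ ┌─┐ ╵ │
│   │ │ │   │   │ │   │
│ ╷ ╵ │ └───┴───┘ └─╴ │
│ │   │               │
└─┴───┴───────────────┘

Shortest path A → P at (9, 9): 34 steps
Shortest path A → Q at (1, 10): 13 steps

Q is closer (13 steps vs 34 steps).

Path to P:

┌───────┬─────────────┐
│A → → ↓│  ↱ → → → → ↓│
│ ╶─┐ ╷ └─╴ ┌─────┬─╴ │
│   │ │↳ → ↑│     │↓ ↲│
├───┤ └─┐ ┌─┘ ┌─╴ │ ┌─┤
│   │   │ │   │   │↓│ │
│ ╷ └─╴ ├─┘ ┌─┤ ┌─┤ │ │
│ │     │   │ │ │ │↓│ │
│ └─┬─╴ │ ┌─┘ │ │ │ ╵ │
│   │   │ │   │ │ │↳ ↓│
├─┐ └───┼─┘ ╶─┘ │ └─┐ │
│ │     │       │   │↓│
│ ├───┐ ╵ ┌─┬───┘ ┌─┘ │
│ │   │   │ │↓ ← ↰│↓ ↲│
│ │ ╷ └───┘ │ ┌─┐ ╵ ┌─┤
│ │ │       │↓│ │↑ ↲│ │
│ │ └─┬───┐ │ │ └───┤ │
│ │   │   │ │↓│↱ → ↓│ │
│ └─┐ │ ╷ ╵ │ ╵ ┌─┐ ╵ │
│   │ │ │   │↳ ↑│ │P  │
│ ╷ ╵ │ └───┴───┘ └─╴ │
│ │   │               │
└─┴───┴───────────────┘

Path to Q:

┌───────┬─────────────┐
│A → → ↓│  ↱ → → → → ↓│
│ ╶─┐ ╷ └─╴ ┌─────┬─╴ │
│   │ │↳ → ↑│     │  Q│
├───┤ └─┐ ┌─┘ ┌─╴ │ ┌─┤
│   │   │ │   │   │ │ │
│ ╷ └─╴ ├─┘ ┌─┤ ┌─┤ │ │
│ │     │   │ │ │ │ │ │
│ └─┬─╴ │ ┌─┘ │ │ │ ╵ │
│   │   │ │   │ │ │   │
├─┐ └───┼─┘ ╶─┘ │ └─┐ │
│ │     │       │   │ │
│ ├───┐ ╵ ┌─┬───┘ ┌─┘ │
│ │   │   │ │     │   │
│ │ ╷ └───┘ │ ┌─┐ ╵ ┌─┤
│ │ │       │ │ │   │ │
│ │ └─┬───┐ │ │ └───┤ │
│ │   │   │ │ │     │ │
│ └─┐ │ ╷ ╵ │ ╵ ┌─┐ ╵ │
│   │ │ │   │   │ │   │
│ ╷ ╵ │ └───┴───┘ └─╴ │
│ │   │               │
└─┴───┴───────────────┘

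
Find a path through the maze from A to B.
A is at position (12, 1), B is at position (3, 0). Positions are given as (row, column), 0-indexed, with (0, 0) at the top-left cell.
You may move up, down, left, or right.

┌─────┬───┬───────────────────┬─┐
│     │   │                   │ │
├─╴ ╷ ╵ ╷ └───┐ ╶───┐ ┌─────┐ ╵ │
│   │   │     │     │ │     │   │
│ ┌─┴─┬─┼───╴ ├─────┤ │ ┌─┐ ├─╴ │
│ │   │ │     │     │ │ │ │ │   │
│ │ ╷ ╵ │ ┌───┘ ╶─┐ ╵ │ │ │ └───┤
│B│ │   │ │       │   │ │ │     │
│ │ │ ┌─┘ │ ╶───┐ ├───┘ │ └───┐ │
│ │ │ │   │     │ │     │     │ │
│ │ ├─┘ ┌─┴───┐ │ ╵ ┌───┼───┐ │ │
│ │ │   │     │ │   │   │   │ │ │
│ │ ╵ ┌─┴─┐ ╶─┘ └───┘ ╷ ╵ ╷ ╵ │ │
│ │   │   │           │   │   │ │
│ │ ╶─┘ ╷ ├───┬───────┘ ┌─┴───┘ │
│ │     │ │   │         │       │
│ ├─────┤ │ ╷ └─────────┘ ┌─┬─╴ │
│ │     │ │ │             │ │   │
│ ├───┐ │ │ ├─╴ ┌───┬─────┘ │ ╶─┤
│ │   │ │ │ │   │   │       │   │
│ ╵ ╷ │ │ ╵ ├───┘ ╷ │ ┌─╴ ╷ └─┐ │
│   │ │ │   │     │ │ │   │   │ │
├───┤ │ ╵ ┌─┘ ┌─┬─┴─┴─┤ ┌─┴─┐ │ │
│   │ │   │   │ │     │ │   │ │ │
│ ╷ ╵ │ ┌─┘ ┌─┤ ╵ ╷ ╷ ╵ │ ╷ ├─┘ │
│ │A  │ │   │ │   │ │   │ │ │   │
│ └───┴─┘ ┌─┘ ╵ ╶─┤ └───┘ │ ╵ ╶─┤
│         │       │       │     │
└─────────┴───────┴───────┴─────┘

Finding the shortest path from (12, 1) to (3, 0):
Path length: 14 steps
Directions: right → up → up → up → left → down → left → up → up → up → up → up → up → up

Solution:

┌─────┬───┬───────────────────┬─┐
│     │   │                   │ │
├─╴ ╷ ╵ ╷ └───┐ ╶───┐ ┌─────┐ ╵ │
│   │   │     │     │ │     │   │
│ ┌─┴─┬─┼───╴ ├─────┤ │ ┌─┐ ├─╴ │
│ │   │ │     │     │ │ │ │ │   │
│ │ ╷ ╵ │ ┌───┘ ╶─┐ ╵ │ │ │ └───┤
│B│ │   │ │       │   │ │ │     │
│ │ │ ┌─┘ │ ╶───┐ ├───┘ │ └───┐ │
│↑│ │ │   │     │ │     │     │ │
│ │ ├─┘ ┌─┴───┐ │ ╵ ┌───┼───┐ │ │
│↑│ │   │     │ │   │   │   │ │ │
│ │ ╵ ┌─┴─┐ ╶─┘ └───┘ ╷ ╵ ╷ ╵ │ │
│↑│   │   │           │   │   │ │
│ │ ╶─┘ ╷ ├───┬───────┘ ┌─┴───┘ │
│↑│     │ │   │         │       │
│ ├─────┤ │ ╷ └─────────┘ ┌─┬─╴ │
│↑│     │ │ │             │ │   │
│ ├───┐ │ │ ├─╴ ┌───┬─────┘ │ ╶─┤
│↑│↓ ↰│ │ │ │   │   │       │   │
│ ╵ ╷ │ │ ╵ ├───┘ ╷ │ ┌─╴ ╷ └─┐ │
│↑ ↲│↑│ │   │     │ │ │   │   │ │
├───┤ │ ╵ ┌─┘ ┌─┬─┴─┴─┤ ┌─┴─┐ │ │
│   │↑│   │   │ │     │ │   │ │ │
│ ╷ ╵ │ ┌─┘ ┌─┤ ╵ ╷ ╷ ╵ │ ╷ ├─┘ │
│ │A ↑│ │   │ │   │ │   │ │ │   │
│ └───┴─┘ ┌─┘ ╵ ╶─┤ └───┘ │ ╵ ╶─┤
│         │       │       │     │
└─────────┴───────┴───────┴─────┘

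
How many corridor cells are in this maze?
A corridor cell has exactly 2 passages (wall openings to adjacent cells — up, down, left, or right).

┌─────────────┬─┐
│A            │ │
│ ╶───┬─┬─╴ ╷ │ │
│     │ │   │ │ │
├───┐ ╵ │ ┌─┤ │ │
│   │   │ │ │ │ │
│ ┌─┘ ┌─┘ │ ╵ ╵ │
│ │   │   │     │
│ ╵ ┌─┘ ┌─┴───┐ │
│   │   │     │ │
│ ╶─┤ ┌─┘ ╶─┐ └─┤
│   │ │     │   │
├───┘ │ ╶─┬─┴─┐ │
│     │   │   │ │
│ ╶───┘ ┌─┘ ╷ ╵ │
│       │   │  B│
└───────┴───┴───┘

Counting cells with exactly 2 passages:
Total corridor cells: 48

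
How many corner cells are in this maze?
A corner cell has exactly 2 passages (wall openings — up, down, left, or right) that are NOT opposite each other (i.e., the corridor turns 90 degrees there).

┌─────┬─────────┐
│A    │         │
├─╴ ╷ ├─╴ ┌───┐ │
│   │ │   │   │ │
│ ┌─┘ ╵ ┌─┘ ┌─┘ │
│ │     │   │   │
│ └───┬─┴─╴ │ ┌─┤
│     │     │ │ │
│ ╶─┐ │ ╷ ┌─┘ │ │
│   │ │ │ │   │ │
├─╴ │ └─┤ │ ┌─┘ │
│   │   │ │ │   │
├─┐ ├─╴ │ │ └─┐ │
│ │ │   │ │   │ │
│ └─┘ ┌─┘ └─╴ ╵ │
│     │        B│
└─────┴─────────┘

Counting corner cells (2 non-opposite passages):
Total corners: 26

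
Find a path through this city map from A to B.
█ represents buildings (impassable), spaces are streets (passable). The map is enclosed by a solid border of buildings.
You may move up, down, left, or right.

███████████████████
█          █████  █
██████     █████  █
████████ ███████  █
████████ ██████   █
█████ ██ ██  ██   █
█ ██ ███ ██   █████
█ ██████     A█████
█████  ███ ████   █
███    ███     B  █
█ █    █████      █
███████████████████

Finding the shortest path from A to B:
Movement: cardinal only
Path length: 10 steps
Directions: left → left → left → down → down → right → right → right → right → right

Solution:

███████████████████
█          █████  █
██████     █████  █
████████ ███████  █
████████ ██████   █
█████ ██ ██  ██   █
█ ██ ███ ██   █████
█ ██████  ↓←←A█████
█████  ███↓████   █
███    ███↳→→→→B  █
█ █    █████      █
███████████████████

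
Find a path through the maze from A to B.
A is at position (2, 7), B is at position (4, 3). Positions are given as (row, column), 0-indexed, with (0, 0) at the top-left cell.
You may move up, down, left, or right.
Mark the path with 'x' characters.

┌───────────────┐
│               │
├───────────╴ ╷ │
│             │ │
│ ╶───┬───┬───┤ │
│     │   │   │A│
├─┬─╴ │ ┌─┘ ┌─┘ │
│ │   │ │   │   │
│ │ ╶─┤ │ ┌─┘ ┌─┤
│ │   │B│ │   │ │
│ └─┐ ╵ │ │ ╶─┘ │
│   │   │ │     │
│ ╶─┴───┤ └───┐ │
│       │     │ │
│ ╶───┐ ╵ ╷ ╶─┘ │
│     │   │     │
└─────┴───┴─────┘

Finding the shortest path from (2, 7) to (4, 3):
Path length: 20 steps
Directions: up → up → left → down → left → left → left → left → left → left → down → right → right → down → left → down → right → down → right → up

Solution:

┌───────────────┐
│            x x│
├───────────╴ ╷ │
│x x x x x x x│x│
│ ╶───┬───┬───┤ │
│x x x│   │   │A│
├─┬─╴ │ ┌─┘ ┌─┘ │
│ │x x│ │   │   │
│ │ ╶─┤ │ ┌─┘ ┌─┤
│ │x x│B│ │   │ │
│ └─┐ ╵ │ │ ╶─┘ │
│   │x x│ │     │
│ ╶─┴───┤ └───┐ │
│       │     │ │
│ ╶───┐ ╵ ╷ ╶─┘ │
│     │   │     │
└─────┴───┴─────┘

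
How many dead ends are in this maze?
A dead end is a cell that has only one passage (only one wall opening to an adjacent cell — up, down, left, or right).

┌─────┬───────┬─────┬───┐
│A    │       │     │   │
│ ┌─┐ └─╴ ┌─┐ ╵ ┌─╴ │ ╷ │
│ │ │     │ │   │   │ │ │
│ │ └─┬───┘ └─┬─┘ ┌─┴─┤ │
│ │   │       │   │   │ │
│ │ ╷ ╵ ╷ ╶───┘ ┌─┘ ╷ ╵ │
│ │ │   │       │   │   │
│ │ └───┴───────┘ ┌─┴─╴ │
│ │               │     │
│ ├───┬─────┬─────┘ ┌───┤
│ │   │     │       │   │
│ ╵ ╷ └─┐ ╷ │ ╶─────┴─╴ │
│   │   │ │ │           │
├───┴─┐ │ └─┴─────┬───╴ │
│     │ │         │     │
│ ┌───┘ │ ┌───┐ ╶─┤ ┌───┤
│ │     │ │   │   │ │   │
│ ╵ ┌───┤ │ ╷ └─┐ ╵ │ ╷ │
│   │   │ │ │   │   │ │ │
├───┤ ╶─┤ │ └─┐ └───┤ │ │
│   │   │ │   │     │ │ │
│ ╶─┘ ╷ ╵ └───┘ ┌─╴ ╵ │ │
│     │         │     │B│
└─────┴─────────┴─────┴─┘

Checking each cell for number of passages:

Dead ends found at positions:
  (0, 3)
  (1, 1)
  (1, 5)
  (1, 10)
  (2, 6)
  (5, 3)
  (5, 10)
  (6, 5)
  (7, 2)
  (7, 8)
  (9, 3)
  (10, 1)
  (10, 6)
  (11, 8)
  (11, 11)
Total dead ends: 15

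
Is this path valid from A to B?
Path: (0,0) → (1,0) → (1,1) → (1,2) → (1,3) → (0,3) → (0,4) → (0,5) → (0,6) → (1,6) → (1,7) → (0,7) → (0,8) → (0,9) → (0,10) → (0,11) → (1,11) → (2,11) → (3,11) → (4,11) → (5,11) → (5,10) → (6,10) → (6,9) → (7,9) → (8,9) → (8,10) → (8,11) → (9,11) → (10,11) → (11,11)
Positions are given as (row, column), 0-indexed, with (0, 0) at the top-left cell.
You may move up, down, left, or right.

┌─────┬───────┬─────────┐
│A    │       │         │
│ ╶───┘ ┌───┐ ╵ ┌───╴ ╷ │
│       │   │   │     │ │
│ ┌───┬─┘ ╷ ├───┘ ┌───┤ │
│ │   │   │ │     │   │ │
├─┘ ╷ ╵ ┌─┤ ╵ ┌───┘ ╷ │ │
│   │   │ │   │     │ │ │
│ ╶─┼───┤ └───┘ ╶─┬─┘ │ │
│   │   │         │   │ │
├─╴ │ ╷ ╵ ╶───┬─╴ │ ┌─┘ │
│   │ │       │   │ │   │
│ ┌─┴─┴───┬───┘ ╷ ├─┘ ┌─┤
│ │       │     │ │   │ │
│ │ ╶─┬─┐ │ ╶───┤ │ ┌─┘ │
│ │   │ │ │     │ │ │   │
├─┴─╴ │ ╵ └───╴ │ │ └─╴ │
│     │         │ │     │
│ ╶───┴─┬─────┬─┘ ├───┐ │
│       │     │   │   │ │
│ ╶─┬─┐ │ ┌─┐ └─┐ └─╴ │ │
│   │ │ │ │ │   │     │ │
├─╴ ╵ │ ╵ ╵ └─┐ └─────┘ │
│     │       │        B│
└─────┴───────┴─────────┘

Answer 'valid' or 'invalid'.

Checking path validity:
Result: All consecutive moves are passable.

valid

Correct solution:

┌─────┬───────┬─────────┐
│A    │↱ → → ↓│↱ → → → ↓│
│ ╶───┘ ┌───┐ ╵ ┌───╴ ╷ │
│↳ → → ↑│   │↳ ↑│     │↓│
│ ┌───┬─┘ ╷ ├───┘ ┌───┤ │
│ │   │   │ │     │   │↓│
├─┘ ╷ ╵ ┌─┤ ╵ ┌───┘ ╷ │ │
│   │   │ │   │     │ │↓│
│ ╶─┼───┤ └───┘ ╶─┬─┘ │ │
│   │   │         │   │↓│
├─╴ │ ╷ ╵ ╶───┬─╴ │ ┌─┘ │
│   │ │       │   │ │↓ ↲│
│ ┌─┴─┴───┬───┘ ╷ ├─┘ ┌─┤
│ │       │     │ │↓ ↲│ │
│ │ ╶─┬─┐ │ ╶───┤ │ ┌─┘ │
│ │   │ │ │     │ │↓│   │
├─┴─╴ │ ╵ └───╴ │ │ └─╴ │
│     │         │ │↳ → ↓│
│ ╶───┴─┬─────┬─┘ ├───┐ │
│       │     │   │   │↓│
│ ╶─┬─┐ │ ┌─┐ └─┐ └─╴ │ │
│   │ │ │ │ │   │     │↓│
├─╴ ╵ │ ╵ ╵ └─┐ └─────┘ │
│     │       │        B│
└─────┴───────┴─────────┘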